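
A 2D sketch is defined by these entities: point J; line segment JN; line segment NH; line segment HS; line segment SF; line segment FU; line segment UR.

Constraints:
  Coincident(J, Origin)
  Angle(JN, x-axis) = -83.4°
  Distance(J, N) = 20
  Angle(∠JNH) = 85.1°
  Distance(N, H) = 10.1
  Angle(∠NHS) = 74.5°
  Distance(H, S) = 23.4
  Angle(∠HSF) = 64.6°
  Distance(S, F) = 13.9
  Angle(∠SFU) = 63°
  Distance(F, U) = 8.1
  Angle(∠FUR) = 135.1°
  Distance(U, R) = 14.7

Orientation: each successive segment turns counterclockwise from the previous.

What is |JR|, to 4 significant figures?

13.25

J is at the origin; JN runs at -83.4° with length 20.0, so N = (2.299, -19.87). ∠JNH = 85.1° gives NH at 11.50° from the x-axis; with |NH| = 10.1, H = (12.20, -17.85). ∠NHS = 74.5° gives HS at 117.0° from the x-axis; with |HS| = 23.4, S = (1.573, 2.996). ∠HSF = 64.6° gives SF at -127.6° from the x-axis; with |SF| = 13.9, F = (-6.908, -8.017). ∠SFU = 63.0° gives FU at -10.60° from the x-axis; with |FU| = 8.1, U = (1.053, -9.507). ∠FUR = 135.1° gives UR at 34.30° from the x-axis; with |UR| = 14.7, R = (13.20, -1.223). Then |JR| = |R − J| = 13.25.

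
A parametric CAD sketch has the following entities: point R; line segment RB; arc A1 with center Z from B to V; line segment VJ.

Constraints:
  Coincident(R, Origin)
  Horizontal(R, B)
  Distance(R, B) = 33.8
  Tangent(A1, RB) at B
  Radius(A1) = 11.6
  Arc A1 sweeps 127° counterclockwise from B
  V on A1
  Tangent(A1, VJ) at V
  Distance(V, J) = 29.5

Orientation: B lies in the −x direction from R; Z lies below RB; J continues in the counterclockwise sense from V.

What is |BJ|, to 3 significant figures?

43.0

On A1, B sits at bearing 90° from Z; a 127° counterclockwise sweep puts V at bearing 217°, so V = Z + 11.6·(cos 217°, sin 217°) = (-43.1, -18.6). The tangent condition forces ZV to be normal to VJ, so VJ runs along (−sin 217°, cos 217°); with |VJ| = 29.5, J = (-25.3, -42.1). Then |BJ| = |J − B| = 43.0.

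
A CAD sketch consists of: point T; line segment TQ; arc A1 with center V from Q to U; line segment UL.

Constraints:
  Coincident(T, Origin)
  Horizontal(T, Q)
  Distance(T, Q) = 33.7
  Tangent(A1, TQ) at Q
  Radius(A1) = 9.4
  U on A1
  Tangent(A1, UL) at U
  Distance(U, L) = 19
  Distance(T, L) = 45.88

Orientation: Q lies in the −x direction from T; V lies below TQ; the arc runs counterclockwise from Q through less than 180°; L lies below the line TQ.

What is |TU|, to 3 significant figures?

44.3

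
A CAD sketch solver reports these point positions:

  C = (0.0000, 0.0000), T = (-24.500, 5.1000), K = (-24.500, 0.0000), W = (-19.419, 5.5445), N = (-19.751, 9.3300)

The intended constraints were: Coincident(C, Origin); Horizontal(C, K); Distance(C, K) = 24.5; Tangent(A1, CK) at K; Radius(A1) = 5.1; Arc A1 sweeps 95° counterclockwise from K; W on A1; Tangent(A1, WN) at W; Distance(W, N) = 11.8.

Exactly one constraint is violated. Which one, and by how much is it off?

Distance(W, N) = 11.8 — off by 8.00.

C = (0.00, 0.00) ✓; C.y = 0.00, K.y = 0.00 ✓; |CK| = 24.50 ✓; ∠(TK, KC) = 90.00° ✓; |TK| = 5.100 ✓; bearing(T→W) − bearing(T→K) = 95.00° ✓; |TW| = 5.100 ✓; ∠(TW, WN) = 89.99° ✓; |WN| = 3.800 ✗.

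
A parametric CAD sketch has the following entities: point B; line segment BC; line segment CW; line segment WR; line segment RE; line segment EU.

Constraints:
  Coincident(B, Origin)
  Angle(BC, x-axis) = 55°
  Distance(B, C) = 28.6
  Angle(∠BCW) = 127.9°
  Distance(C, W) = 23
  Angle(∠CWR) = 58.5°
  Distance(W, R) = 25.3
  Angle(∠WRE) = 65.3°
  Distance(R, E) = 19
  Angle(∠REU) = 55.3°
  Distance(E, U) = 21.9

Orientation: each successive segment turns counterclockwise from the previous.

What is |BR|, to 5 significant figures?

27.367

B is at the origin; BC runs at 55.0° with length 28.6, so C = (16.404, 23.428). ∠BCW = 127.9° gives CW at 107.10° from the x-axis; with |CW| = 23.0, W = (9.6414, 45.411). ∠CWR = 58.5° gives WR at -131.40° from the x-axis; with |WR| = 25.3, R = (-7.0898, 26.433). Then |BR| = |R − B| = 27.367.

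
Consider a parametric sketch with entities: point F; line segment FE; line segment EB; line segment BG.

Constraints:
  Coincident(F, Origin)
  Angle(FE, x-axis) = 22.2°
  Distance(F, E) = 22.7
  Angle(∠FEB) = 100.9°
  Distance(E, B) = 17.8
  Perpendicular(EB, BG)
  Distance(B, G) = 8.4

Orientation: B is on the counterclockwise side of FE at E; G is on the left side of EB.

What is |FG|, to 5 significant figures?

26.096

F is at the origin; FE runs at 22.2° with length 22.7, so E = 22.7·(cos 22.2°, sin 22.2°) = (21.017, 8.5770). ∠FEB = 100.9°, so EB runs at 22.2° + (180° − 100.9°) = 101.30° from the x-axis; with |EB| = 17.8, B = E + 17.8·(cos 101.30°, sin 101.30°) = (17.529, 26.032). EB is perpendicular to BG; with |BG| = 8.4 on the left of EB, G = B + 8.4·(-0.98061, -0.19595) = (9.2923, 24.386). Then |FG| = |G − F| = 26.096.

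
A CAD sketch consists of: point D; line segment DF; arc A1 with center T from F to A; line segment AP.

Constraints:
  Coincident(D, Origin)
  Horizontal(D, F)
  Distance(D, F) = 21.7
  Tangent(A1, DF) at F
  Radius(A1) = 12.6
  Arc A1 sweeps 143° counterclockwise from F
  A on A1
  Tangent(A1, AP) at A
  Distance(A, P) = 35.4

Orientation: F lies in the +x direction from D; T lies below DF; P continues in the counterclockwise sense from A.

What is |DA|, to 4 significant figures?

26.70

D is at the origin; DF is horizontal with |DF| = 21.7 and F on the +x side, so F = (21.70, 0.000). The tangent condition forces TF to be normal to DF, so T = F + (0, -12.6) = (21.70, -12.60). On A1, F sits at bearing 90° from T; a 143° counterclockwise sweep puts A at bearing 233°, so A = T + 12.6·(cos 233°, sin 233°) = (14.12, -22.66). Then |DA| = |A − D| = 26.70.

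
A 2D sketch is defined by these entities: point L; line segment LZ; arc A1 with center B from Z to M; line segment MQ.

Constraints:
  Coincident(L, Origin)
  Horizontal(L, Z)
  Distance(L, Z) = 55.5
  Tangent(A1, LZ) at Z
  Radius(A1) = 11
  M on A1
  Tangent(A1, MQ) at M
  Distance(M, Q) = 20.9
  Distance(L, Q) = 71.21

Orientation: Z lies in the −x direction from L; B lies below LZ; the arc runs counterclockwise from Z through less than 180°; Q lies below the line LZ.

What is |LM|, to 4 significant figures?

67.58

L is at the origin; L and Z share the same y with |LZ| = 55.5 and Z on the −x side, so Z = (-55.50, 0.000). A1 meets LZ tangentially, so BZ is at right angles to LZ, so B = Z + (0, -11) = (-55.50, -11.00). Since BM ⟂ MQ (tangency), |BQ| = √(11.0² + 20.9²) = 23.62 regardless of where M sits on A1. So Q lies on both circle(L, 71.21) and circle(B, 23.62); the below-LZ intersection is Q = (-62.87, -33.44). M is the foot of the tangent from Q: M = (-66.35, -12.83).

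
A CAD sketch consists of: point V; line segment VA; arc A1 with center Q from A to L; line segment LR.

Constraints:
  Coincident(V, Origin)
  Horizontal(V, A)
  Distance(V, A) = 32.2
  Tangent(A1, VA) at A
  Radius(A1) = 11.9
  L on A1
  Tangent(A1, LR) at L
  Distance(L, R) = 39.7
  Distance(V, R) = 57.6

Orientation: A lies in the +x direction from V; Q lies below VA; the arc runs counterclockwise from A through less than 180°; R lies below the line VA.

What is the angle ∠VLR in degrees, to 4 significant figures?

127.3°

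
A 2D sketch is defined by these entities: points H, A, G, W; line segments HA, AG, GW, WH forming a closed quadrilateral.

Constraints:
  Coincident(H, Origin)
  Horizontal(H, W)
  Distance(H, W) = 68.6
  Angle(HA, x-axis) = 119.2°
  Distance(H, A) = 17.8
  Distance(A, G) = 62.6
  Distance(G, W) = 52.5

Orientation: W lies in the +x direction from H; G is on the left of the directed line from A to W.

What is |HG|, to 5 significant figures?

65.399

H is at the origin; H and W share the same y with |HW| = 68.6 and W in +x, so W = (68.6, 0). HA runs at 119.2° with |HA| = 17.8, so A = (-8.6839, 15.538). G is determined by |AG| = 62.6 and |GW| = 52.5 together: it lies at the intersection of circle(A, 62.6) and circle(W, 52.5). With |AW| = 78.830, the foot of the radical line on AW is 46.789 from A and the perpendicular offset is √(62.6² − 46.789²) = 41.588. Taking the left-of-AW solution: G = (45.384, 47.088).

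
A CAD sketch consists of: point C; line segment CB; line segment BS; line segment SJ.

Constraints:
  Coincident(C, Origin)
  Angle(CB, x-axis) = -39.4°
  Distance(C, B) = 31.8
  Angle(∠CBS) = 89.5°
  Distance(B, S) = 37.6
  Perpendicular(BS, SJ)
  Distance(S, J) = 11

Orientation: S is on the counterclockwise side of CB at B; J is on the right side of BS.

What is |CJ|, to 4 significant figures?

56.79

∠CBS = 89.5°, so BS runs at -39.4° + (180° − 89.5°) = 51.10° from the x-axis; with |BS| = 37.6, S = B + 37.6·(cos 51.10°, sin 51.10°) = (48.18, 9.078). The perpendicularity gives SJ at right angles to BS; with |SJ| = 11.0 on the right of BS, J = S + 11.0·(0.7782, -0.6280) = (56.75, 2.170). Then |CJ| = |J − C| = 56.79.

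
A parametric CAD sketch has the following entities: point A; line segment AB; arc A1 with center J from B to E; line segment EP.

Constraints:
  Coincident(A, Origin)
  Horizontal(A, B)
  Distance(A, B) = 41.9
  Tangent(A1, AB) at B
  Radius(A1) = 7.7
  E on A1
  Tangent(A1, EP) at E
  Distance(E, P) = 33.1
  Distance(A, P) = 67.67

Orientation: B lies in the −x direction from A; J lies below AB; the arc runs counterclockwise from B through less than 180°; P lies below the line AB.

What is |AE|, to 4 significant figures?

49.88

Checks: |JE| = 7.700 ✓; ∠(JE, EP) = 90.00° ✓; |EP| = 33.10 ✓; |AP| = 67.67 ✓.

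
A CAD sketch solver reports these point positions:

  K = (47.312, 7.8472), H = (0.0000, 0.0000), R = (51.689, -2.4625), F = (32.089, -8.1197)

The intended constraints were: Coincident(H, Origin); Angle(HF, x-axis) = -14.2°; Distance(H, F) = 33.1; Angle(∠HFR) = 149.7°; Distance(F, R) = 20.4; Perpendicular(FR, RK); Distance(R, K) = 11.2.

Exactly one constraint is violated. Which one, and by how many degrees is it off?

Perpendicular(FR, RK) — off by 6.90°.

H = (0.00, 0.00) ✓; HF at -14.20° ✓; |HF| = 33.10 ✓; ∠HFR = 149.7° ✓; |FR| = 20.40 ✓; ∠(FR, RK) = 96.90° ✗; |RK| = 11.20 ✓.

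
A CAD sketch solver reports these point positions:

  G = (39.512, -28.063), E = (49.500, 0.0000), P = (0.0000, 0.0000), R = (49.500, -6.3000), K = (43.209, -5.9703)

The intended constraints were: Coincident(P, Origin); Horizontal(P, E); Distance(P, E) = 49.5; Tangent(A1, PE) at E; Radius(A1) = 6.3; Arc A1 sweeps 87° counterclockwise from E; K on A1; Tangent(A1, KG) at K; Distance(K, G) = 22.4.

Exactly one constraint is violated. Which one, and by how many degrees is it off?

Tangent(A1, KG) at K — off by 6.50°.

P = (0.00, 0.00) ✓; P.y = 0.00, E.y = 0.00 ✓; |PE| = 49.50 ✓; ∠(RE, EP) = 90.00° ✓; |RE| = 6.300 ✓; bearing(R→K) − bearing(R→E) = 87.00° ✓; |RK| = 6.300 ✓; ∠(RK, KG) = 96.50° ✗; |KG| = 22.40 ✓.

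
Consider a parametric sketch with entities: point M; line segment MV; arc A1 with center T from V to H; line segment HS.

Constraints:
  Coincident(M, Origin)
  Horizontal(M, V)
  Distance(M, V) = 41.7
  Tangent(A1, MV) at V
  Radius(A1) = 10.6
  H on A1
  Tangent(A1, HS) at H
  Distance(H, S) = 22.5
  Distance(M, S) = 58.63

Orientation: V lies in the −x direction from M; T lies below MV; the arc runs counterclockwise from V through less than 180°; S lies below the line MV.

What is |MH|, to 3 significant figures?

53.6

M is at the origin; M and V share the same y with |MV| = 41.7 and V on the −x side, so V = (-41.7, 0.00). Since A1 is tangent to MV there, TV ⟂ MV, so T = V + (0, -10.6) = (-41.7, -10.6). Since TH ⟂ HS (tangency), |TS| = √(10.6² + 22.5²) = 24.9 regardless of where H sits on A1. So S lies on both circle(M, 58.63) and circle(T, 24.9); the below-MV intersection is S = (-47.1, -34.9). H is the foot of the tangent from S: H = (-52.0, -12.9).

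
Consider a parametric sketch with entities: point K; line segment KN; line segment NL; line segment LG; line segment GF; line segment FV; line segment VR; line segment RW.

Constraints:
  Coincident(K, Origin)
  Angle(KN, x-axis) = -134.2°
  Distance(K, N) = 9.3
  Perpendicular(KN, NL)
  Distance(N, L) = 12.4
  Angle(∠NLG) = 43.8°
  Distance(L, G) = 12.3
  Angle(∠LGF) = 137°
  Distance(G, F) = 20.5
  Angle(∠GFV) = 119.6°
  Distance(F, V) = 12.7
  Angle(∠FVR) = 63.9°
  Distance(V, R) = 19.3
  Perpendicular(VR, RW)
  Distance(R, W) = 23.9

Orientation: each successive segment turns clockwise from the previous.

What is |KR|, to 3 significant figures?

13.6

K is at the origin; KN runs at -134.2° with length 9.3, so N = (-6.48, -6.67). KN ⟂ NL, so NL runs at 136°; with |NL| = 12.4, L = (-15.4, 1.98). ∠NLG = 43.8° gives LG at -0.400° from the x-axis; with |LG| = 12.3, G = (-3.07, 1.89). ∠LGF = 137.0° gives GF at -43.4° from the x-axis; with |GF| = 20.5, F = (11.8, -12.2). ∠GFV = 119.6° gives FV at -104° from the x-axis; with |FV| = 12.7, V = (8.79, -24.5). ∠FVR = 63.9° gives VR at 140° from the x-axis; with |VR| = 19.3, R = (-6.01, -12.1). Then |KR| = |R − K| = 13.6.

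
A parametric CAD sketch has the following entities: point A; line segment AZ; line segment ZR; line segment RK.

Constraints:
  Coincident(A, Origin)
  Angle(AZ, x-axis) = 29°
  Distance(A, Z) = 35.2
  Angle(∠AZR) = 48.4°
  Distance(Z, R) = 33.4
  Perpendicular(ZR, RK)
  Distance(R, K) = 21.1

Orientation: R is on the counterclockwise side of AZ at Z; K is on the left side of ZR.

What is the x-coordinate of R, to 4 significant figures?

-0.7170

A is at the origin; AZ runs at 29.0° with length 35.2, so Z = 35.2·(cos 29.0°, sin 29.0°) = (30.79, 17.07). ∠AZR = 48.4°, so ZR runs at 29.0° + (180° − 48.4°) = 160.6° from the x-axis; with |ZR| = 33.4, R = Z + 33.4·(cos 160.6°, sin 160.6°) = (-0.7170, 28.16). So R.x = -0.7170.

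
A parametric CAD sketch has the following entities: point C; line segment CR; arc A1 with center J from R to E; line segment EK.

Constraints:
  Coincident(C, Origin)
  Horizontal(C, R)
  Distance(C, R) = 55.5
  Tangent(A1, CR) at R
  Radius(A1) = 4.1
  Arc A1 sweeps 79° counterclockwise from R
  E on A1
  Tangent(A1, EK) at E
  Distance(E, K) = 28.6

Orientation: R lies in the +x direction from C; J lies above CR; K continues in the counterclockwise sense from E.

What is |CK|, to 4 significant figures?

72.17

C is at the origin; C and R share the same y with |CR| = 55.5 and R on the +x side, so R = (55.50, 0.000). Since A1 is tangent to CR there, JR ⟂ CR, so J = R + (0, 4.1) = (55.50, 4.100). On A1, R sits at bearing -90° from J; a 79° counterclockwise sweep puts E at bearing -11°, so E = J + 4.1·(cos -11°, sin -11°) = (59.52, 3.318). Tangency of A1 to EK means the radius JE is perpendicular to EK, so EK runs along (−sin -11°, cos -11°); with |EK| = 28.6, K = (64.98, 31.39). Then |CK| = |K − C| = 72.17.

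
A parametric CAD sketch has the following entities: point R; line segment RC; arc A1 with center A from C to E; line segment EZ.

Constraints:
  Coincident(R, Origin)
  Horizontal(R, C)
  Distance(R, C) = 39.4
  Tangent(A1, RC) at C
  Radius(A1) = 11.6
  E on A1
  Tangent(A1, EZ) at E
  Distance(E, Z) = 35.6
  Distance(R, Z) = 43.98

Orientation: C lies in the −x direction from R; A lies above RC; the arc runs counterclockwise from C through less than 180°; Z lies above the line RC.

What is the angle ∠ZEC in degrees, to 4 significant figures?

145.2°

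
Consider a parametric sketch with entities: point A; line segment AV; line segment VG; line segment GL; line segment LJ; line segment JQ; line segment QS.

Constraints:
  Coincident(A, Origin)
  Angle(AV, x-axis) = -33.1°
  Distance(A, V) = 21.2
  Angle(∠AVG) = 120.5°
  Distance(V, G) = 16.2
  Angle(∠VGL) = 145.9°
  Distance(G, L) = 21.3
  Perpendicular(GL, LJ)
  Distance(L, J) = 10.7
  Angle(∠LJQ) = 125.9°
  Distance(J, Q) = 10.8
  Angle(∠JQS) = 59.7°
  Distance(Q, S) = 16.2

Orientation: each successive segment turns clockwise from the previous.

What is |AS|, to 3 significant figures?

37.3

A is at the origin; AV runs at -33.1° with length 21.2, so V = (17.8, -11.6). ∠AVG = 120.5° gives VG at -92.6° from the x-axis; with |VG| = 16.2, G = (17.0, -27.8). ∠VGL = 145.9° gives GL at -127° from the x-axis; with |GL| = 21.3, L = (4.30, -44.8). GL ⟂ LJ, so LJ runs at 143°; with |LJ| = 10.7, J = (-4.28, -38.4). ∠LJQ = 125.9° gives JQ at 89.2° from the x-axis; with |JQ| = 10.8, Q = (-4.13, -27.6). ∠JQS = 59.7° gives QS at -31.1° from the x-axis; with |QS| = 16.2, S = (9.74, -36.0). Then |AS| = |S − A| = 37.3.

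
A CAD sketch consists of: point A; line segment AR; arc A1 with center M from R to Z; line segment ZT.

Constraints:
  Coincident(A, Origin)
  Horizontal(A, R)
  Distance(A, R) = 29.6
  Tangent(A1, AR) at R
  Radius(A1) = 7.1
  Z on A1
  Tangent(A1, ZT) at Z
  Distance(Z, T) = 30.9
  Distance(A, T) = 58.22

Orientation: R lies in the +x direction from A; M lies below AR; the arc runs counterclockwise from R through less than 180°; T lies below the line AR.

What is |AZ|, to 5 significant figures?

27.820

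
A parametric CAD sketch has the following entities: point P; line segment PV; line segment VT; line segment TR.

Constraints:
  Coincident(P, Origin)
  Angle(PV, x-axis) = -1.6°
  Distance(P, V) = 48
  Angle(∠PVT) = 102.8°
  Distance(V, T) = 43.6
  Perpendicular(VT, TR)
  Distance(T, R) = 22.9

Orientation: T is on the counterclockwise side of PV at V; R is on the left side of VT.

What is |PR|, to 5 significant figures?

59.270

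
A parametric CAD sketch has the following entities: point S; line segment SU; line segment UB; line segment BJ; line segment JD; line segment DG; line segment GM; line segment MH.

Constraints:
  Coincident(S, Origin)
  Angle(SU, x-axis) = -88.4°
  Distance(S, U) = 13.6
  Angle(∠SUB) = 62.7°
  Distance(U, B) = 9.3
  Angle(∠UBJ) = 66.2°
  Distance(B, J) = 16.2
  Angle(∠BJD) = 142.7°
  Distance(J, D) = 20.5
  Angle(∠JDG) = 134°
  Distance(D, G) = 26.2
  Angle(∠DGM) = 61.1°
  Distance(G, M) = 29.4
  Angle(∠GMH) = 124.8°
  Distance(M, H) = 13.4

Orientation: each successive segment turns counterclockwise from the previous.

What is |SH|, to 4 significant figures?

17.72

S is at the origin; SU runs at -88.4° with length 13.6, so U = (0.3797, -13.59). ∠SUB = 62.7° gives UB at 28.90° from the x-axis; with |UB| = 9.3, B = (8.522, -9.100). ∠UBJ = 66.2° gives BJ at 142.7° from the x-axis; with |BJ| = 16.2, J = (-4.365, 0.7168). ∠BJD = 142.7° gives JD at -180.0° from the x-axis; with |JD| = 20.5, D = (-24.87, 0.7168). ∠JDG = 134.0° gives DG at -134.0° from the x-axis; with |DG| = 26.2, G = (-43.07, -18.13). ∠DGM = 61.1° gives GM at -15.10° from the x-axis; with |GM| = 29.4, M = (-14.68, -25.79). ∠GMH = 124.8° gives MH at 40.10° from the x-axis; with |MH| = 13.4, H = (-4.430, -17.16). Then |SH| = |H − S| = 17.72.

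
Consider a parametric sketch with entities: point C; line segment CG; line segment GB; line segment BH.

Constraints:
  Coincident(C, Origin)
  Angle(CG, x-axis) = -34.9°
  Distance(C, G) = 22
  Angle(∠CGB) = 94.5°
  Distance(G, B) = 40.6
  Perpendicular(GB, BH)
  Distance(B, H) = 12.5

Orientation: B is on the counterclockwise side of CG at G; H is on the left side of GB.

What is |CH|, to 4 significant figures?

43.36

C is at the origin; CG runs at -34.9° with length 22.0, so G = 22.0·(cos -34.9°, sin -34.9°) = (18.04, -12.59). ∠CGB = 94.5°, so GB runs at -34.9° + (180° − 94.5°) = 50.60° from the x-axis; with |GB| = 40.6, B = G + 40.6·(cos 50.60°, sin 50.60°) = (43.81, 18.79). GB is perpendicular to BH; with |BH| = 12.5 on the left of GB, H = B + 12.5·(-0.7727, 0.6347) = (34.15, 26.72). Then |CH| = |H − C| = 43.36.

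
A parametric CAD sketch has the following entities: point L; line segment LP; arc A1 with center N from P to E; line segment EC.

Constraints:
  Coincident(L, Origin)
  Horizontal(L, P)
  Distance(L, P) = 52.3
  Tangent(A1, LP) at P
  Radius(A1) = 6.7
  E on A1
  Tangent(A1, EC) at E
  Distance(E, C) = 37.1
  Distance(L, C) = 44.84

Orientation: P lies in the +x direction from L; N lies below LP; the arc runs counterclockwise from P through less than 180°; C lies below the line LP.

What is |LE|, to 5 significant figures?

46.644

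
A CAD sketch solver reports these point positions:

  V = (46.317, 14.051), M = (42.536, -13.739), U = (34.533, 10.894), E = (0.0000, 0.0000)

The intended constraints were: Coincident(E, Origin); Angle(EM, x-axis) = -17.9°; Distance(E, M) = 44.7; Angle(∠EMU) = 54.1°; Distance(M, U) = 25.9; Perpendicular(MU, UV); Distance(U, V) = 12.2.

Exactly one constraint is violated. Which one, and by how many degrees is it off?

Perpendicular(MU, UV) — off by 3.00°.

E = (0.00, 0.00) ✓; EM at -17.90° ✓; |EM| = 44.70 ✓; ∠EMU = 54.10° ✓; |MU| = 25.90 ✓; ∠(MU, UV) = 93.00° ✗; |UV| = 12.20 ✓.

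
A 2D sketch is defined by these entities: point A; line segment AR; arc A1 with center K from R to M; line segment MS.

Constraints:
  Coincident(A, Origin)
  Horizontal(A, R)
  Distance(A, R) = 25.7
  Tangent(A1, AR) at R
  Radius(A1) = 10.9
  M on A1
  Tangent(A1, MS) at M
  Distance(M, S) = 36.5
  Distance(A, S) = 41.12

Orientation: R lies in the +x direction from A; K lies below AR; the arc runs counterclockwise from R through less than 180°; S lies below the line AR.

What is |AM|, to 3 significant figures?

17.0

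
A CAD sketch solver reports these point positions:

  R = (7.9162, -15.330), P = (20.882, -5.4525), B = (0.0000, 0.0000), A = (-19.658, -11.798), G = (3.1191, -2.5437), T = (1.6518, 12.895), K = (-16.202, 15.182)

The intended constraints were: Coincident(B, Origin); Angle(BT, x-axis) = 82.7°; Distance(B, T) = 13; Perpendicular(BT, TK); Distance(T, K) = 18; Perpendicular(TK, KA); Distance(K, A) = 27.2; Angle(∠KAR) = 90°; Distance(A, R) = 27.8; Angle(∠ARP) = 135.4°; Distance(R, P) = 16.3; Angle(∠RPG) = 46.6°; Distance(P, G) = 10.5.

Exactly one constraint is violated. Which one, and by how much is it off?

Distance(P, G) = 10.5 — off by 7.50.

B = (0.00, 0.00) ✓; BT at 82.70° ✓; |BT| = 13.00 ✓; ∠(BT, TK) = 90.00° ✓; |TK| = 18.00 ✓; ∠(TK, KA) = 90.00° ✓; |KA| = 27.20 ✓; ∠KAR = 90.00° ✓; |AR| = 27.80 ✓; ∠ARP = 135.4° ✓; |RP| = 16.30 ✓; ∠RPG = 46.60° ✓; |PG| = 18.00 ✗.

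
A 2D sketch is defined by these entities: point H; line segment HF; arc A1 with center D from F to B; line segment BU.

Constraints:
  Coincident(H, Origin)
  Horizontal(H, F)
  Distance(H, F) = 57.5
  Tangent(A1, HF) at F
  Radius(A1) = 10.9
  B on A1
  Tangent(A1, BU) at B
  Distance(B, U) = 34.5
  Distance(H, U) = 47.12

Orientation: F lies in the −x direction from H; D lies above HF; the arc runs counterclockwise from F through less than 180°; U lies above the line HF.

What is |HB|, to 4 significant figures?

48.34

Checks: |DB| = 10.90 ✓; ∠(DB, BU) = 90.00° ✓; |BU| = 34.50 ✓; |HU| = 47.12 ✓.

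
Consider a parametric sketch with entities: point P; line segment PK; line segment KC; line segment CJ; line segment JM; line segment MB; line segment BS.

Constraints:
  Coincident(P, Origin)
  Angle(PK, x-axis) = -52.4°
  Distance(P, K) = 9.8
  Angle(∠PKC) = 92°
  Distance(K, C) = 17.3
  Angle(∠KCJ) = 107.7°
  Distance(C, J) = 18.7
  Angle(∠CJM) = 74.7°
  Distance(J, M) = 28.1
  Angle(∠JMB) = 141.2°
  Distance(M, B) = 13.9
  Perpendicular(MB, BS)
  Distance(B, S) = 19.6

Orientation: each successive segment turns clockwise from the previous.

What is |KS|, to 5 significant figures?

6.8502

P is at the origin; PK runs at -52.4° with length 9.8, so K = (5.9794, -7.7644). ∠PKC = 92.0° gives KC at -140.40° from the x-axis; with |KC| = 17.3, C = (-7.3505, -18.792). ∠KCJ = 107.7° gives CJ at 147.30° from the x-axis; with |CJ| = 18.7, J = (-23.087, -8.6894). ∠CJM = 74.7° gives JM at 42.000° from the x-axis; with |JM| = 28.1, M = (-2.2043, 10.113). ∠JMB = 141.2° gives MB at 3.2000° from the x-axis; with |MB| = 13.9, B = (11.674, 10.889). The perpendicularity gives BS at right angles to MB, so BS runs at -86.800°; with |BS| = 19.6, S = (12.768, -8.6803). Then |KS| = |S − K| = 6.8502.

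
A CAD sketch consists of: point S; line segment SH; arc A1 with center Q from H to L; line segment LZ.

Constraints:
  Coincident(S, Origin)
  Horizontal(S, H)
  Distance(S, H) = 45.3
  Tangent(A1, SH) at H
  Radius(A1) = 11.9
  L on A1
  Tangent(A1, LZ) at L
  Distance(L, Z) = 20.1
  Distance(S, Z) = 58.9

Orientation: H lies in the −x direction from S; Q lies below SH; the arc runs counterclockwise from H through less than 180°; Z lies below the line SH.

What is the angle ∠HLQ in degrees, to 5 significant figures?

32.070°

Checks: |QL| = 11.90 ✓; ∠(QL, LZ) = 90.00° ✓; |LZ| = 20.10 ✓; |SZ| = 58.90 ✓.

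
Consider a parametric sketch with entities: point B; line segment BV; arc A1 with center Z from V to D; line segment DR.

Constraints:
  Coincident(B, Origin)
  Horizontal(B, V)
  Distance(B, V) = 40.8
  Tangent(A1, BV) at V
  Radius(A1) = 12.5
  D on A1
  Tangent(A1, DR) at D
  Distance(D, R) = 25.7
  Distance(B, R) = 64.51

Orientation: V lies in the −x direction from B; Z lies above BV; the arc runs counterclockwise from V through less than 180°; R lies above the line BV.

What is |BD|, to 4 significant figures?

38.98

Checks: |BV| = 40.80 ✓; |ZV| = 12.50 ✓; |ZD| = 12.50 ✓; ∠(ZD, DR) = 90.00° ✓; |DR| = 25.70 ✓; |BR| = 64.51 ✓.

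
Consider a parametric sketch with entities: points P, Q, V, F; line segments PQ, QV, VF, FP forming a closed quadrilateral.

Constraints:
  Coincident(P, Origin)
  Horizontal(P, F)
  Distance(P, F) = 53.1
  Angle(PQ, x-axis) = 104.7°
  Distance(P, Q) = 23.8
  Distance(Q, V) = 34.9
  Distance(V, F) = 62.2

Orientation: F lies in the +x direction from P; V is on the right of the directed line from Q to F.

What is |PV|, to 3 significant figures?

14.3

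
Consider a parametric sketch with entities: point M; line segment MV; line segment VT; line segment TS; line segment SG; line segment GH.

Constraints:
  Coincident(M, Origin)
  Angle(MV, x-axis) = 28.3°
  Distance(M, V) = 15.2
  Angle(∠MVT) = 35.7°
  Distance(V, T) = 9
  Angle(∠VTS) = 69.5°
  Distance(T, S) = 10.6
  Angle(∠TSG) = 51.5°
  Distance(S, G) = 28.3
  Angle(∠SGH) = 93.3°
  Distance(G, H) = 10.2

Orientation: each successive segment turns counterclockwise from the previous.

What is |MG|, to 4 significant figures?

31.72

M is at the origin; MV runs at 28.3° with length 15.2, so V = (13.38, 7.206). ∠MVT = 35.7° gives VT at 172.6° from the x-axis; with |VT| = 9.0, T = (4.458, 8.365). ∠VTS = 69.5° gives TS at -76.90° from the x-axis; with |TS| = 10.6, S = (6.861, -1.959). ∠TSG = 51.5° gives SG at 51.60° from the x-axis; with |SG| = 28.3, G = (24.44, 20.22). Then |MG| = |G − M| = 31.72.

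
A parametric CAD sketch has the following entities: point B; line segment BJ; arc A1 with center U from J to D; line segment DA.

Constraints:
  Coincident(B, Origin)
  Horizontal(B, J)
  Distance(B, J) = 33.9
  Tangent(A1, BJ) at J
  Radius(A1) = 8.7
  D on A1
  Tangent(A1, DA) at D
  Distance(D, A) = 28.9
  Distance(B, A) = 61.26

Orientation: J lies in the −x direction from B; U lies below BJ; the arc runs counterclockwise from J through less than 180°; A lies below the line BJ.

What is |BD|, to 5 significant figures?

42.547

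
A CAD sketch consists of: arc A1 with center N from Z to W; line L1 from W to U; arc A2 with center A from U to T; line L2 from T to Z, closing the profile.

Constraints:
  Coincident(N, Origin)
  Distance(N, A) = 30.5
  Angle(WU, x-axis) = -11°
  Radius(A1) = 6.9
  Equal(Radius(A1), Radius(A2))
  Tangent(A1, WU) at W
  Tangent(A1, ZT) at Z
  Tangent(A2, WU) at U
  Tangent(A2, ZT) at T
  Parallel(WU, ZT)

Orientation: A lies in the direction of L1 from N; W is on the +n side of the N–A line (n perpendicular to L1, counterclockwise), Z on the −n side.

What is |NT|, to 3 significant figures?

31.3

The slot axis is L1's direction at -11.0°, so u = (cos -11.0°, sin -11.0°) = (0.982, -0.191) and n = (−sin -11.0°, cos -11.0°) = (0.191, 0.982). N is at the origin and A lies 30.5 along u from N, so A = 30.5·u = (29.9, -5.82). Tangency of A1 to both parallel lines with radius 6.9 puts W and Z at N ± 6.9·n: W = (1.32, 6.77), Z = (-1.32, -6.77). Equal radii place U and T the same way about A: U = A + 6.9·n = (31.3, 0.954), T = A − 6.9·n = (28.6, -12.6). Then |NT| = |T − N| = 31.3.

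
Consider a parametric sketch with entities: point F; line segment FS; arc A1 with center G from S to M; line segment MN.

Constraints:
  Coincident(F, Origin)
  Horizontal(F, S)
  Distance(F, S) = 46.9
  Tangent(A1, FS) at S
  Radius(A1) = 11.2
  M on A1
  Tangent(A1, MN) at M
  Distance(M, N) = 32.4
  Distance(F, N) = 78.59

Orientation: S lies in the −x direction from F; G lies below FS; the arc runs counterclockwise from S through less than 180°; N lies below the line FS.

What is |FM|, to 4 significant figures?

57.75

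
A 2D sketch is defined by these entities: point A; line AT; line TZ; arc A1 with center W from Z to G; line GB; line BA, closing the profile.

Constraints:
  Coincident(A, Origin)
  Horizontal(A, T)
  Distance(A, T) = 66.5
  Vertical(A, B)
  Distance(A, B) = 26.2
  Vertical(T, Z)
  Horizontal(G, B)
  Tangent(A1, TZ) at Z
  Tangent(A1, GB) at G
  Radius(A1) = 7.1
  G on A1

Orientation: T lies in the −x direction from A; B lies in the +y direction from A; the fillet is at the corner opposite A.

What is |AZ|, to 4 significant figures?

69.19

A is at the origin; A and T share the same y with |AT| = 66.5 and T on the −x side, so T = (-66.50, 0.000). A and B share the same x with |AB| = 26.2 and B on the +y side, so B = (0.000, 26.20). The virtual corner opposite A is at (-66.50, 26.20). Tangency of A1 to TZ means the radius WZ is perpendicular to TZ and A1 meets GB tangentially, so WG is at right angles to GB, with radius 7.1, so the center W sits 7.1 in from both sides at W = (-59.40, 19.10). That places the tangent points at Z = (-66.50, 19.10) on TZ and G = (-59.40, 26.20) on GB. Then |AZ| = |Z − A| = 69.19.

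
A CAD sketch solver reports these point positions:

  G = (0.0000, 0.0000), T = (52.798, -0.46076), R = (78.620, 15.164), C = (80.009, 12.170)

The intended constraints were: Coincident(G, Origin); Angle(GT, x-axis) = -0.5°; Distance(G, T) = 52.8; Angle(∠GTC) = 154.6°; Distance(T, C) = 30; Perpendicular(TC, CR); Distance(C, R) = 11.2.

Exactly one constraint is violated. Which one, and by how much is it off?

Distance(C, R) = 11.2 — off by 7.90.

G = (0.00, 0.00) ✓; GT at -0.5000° ✓; |GT| = 52.80 ✓; ∠GTC = 154.6° ✓; |TC| = 30.00 ✓; ∠(TC, CR) = 89.99° ✓; |CR| = 3.301 ✗.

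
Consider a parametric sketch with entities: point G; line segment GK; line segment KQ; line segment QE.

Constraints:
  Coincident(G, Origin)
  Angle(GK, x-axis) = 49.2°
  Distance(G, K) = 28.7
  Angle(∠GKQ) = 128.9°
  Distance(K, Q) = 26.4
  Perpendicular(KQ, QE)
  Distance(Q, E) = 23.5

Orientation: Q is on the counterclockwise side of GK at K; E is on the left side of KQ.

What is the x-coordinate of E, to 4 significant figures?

-9.089

∠GKQ = 128.9°, so KQ runs at 49.2° + (180° − 128.9°) = 100.3° from the x-axis; with |KQ| = 26.4, Q = K + 26.4·(cos 100.3°, sin 100.3°) = (14.03, 47.70). KQ ⟂ QE; with |QE| = 23.5 on the left of KQ, E = Q + 23.5·(-0.9839, -0.1788) = (-9.089, 43.50). So E.x = -9.089.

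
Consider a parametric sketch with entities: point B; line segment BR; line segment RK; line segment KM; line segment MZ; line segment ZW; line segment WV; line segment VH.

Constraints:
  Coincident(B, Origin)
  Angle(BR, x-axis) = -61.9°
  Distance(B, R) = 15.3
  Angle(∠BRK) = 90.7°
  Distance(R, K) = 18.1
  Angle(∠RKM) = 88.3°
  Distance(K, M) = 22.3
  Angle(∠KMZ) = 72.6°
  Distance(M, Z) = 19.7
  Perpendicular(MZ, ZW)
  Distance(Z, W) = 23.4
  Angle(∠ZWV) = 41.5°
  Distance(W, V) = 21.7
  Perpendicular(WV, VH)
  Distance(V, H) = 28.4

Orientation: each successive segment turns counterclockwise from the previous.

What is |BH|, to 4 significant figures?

14.66

B is at the origin; BR runs at -61.9° with length 15.3, so R = (7.206, -13.50). ∠BRK = 90.7° gives RK at 27.40° from the x-axis; with |RK| = 18.1, K = (23.28, -5.167). ∠RKM = 88.3° gives KM at 119.1° from the x-axis; with |KM| = 22.3, M = (12.43, 14.32). ∠KMZ = 72.6° gives MZ at -133.5° from the x-axis; with |MZ| = 19.7, Z = (-1.130, 0.02832). MZ is perpendicular to ZW, so ZW runs at -43.50°; with |ZW| = 23.4, W = (15.84, -16.08). ∠ZWV = 41.5° gives WV at 95.00° from the x-axis; with |WV| = 21.7, V = (13.95, 5.538). WV is perpendicular to VH, so VH runs at -175.0°; with |VH| = 28.4, H = (-14.34, 3.063). Then |BH| = |H − B| = 14.66.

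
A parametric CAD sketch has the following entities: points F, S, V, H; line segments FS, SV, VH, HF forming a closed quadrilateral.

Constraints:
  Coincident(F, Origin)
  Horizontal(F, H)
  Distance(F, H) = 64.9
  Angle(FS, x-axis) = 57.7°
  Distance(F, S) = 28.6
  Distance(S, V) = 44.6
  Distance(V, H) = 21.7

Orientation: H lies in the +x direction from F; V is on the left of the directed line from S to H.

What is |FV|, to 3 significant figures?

63.4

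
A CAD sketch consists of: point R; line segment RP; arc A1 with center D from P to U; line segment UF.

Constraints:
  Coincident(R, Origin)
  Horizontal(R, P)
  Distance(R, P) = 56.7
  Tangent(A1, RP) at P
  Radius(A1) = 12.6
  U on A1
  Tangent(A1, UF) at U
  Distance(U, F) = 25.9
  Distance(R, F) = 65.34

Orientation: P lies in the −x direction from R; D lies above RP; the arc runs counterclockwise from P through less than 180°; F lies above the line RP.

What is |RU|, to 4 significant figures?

47.21

Checks: |DU| = 12.60 ✓; ∠(DU, UF) = 90.00° ✓; |UF| = 25.90 ✓; |RF| = 65.34 ✓.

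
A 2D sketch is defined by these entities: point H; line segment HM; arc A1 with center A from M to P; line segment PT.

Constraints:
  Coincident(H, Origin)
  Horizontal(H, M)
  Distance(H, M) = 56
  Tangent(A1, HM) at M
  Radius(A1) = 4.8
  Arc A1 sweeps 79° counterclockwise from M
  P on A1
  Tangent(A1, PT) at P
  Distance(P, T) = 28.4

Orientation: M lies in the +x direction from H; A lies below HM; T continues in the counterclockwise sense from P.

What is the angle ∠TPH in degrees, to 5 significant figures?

83.331°

On A1, M sits at bearing 90° from A; a 79° counterclockwise sweep puts P at bearing 169°, so P = A + 4.8·(cos 169°, sin 169°) = (51.288, -3.8841). Since A1 is tangent to PT there, AP ⟂ PT, so PT runs along (−sin 169°, cos 169°); with |PT| = 28.4, T = (45.869, -31.762). Then cos ∠TPH = PT·PH / (|PT||PH|), giving 83.331°.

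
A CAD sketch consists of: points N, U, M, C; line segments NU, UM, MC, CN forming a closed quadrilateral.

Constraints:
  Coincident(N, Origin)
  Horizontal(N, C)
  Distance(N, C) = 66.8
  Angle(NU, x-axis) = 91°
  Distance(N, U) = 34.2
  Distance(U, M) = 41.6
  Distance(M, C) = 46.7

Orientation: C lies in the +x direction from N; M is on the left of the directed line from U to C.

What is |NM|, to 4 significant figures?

56.24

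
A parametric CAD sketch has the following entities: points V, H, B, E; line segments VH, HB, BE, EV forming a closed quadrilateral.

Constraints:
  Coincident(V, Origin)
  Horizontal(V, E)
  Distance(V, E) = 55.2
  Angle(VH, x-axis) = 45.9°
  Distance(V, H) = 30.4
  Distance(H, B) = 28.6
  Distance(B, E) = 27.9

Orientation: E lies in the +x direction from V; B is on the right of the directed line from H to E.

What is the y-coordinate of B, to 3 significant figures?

-5.95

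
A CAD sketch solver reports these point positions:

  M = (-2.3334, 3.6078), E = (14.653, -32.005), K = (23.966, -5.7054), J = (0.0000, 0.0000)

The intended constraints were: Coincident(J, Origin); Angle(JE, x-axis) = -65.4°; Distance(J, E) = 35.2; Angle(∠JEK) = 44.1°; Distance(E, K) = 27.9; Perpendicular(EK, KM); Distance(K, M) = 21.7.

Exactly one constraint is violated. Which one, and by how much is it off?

Distance(K, M) = 21.7 — off by 6.20.

J = (0.00, 0.00) ✓; JE at -65.40° ✓; |JE| = 35.20 ✓; ∠JEK = 44.10° ✓; |EK| = 27.90 ✓; ∠(EK, KM) = 90.00° ✓; |KM| = 27.90 ✗.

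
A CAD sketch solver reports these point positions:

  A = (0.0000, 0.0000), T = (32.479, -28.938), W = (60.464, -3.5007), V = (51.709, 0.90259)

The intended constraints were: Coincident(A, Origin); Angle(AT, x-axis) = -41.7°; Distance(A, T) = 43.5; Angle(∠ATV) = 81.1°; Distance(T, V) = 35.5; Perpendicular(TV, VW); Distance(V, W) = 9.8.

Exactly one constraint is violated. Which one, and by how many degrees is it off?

Perpendicular(TV, VW) — off by 6.10°.

A = (0.00, 0.00) ✓; AT at -41.70° ✓; |AT| = 43.50 ✓; ∠ATV = 81.10° ✓; |TV| = 35.50 ✓; ∠(TV, VW) = 83.90° ✗; |VW| = 9.800 ✓.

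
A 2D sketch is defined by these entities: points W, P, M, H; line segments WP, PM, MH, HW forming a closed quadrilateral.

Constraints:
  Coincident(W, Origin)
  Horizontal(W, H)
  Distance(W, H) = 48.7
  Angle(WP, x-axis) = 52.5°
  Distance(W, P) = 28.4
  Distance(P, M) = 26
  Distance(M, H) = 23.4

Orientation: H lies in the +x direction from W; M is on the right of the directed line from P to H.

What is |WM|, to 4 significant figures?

25.49

W is at the origin; W and H share the same y with |WH| = 48.7 and H in +x, so H = (48.7, 0). WP runs at 52.5° with |WP| = 28.4, so P = (17.29, 22.53). M is determined by |PM| = 26.0 and |MH| = 23.4 together: it lies at the intersection of circle(P, 26.0) and circle(H, 23.4). With |PH| = 38.66, the foot of the radical line on PH is 20.99 from P and the perpendicular offset is √(26.0² − 20.99²) = 15.34. Taking the right-of-PH solution: M = (25.40, -2.171).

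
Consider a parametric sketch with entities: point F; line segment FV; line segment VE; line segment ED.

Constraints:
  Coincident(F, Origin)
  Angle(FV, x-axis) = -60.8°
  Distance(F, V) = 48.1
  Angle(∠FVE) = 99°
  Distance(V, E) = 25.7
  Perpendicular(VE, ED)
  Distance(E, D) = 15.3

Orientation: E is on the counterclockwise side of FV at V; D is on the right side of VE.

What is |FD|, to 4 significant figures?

71.05

∠FVE = 99.0°, so VE runs at -60.8° + (180° − 99.0°) = 20.20° from the x-axis; with |VE| = 25.7, E = V + 25.7·(cos 20.20°, sin 20.20°) = (47.59, -33.11). The perpendicularity gives ED at right angles to VE; with |ED| = 15.3 on the right of VE, D = E + 15.3·(0.3453, -0.9385) = (52.87, -47.47). Then |FD| = |D − F| = 71.05.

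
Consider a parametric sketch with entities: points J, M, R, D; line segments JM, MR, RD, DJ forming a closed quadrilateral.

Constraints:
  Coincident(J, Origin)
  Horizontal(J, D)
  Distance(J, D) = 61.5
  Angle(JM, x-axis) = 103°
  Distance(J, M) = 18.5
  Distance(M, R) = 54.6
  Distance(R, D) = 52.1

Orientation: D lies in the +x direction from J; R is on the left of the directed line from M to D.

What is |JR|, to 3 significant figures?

63.5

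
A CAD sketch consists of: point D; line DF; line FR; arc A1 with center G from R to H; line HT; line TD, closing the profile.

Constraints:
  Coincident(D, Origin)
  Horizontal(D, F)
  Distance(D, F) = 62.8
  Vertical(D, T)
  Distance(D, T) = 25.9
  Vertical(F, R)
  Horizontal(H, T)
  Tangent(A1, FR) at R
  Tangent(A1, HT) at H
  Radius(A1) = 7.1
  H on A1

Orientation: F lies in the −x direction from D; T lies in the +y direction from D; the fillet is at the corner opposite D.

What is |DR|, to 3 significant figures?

65.6

D is at the origin; D and F share the same y with |DF| = 62.8 and F on the −x side, so F = (-62.8, 0.00). D and T share the same x with |DT| = 25.9 and T on the +y side, so T = (0.00, 25.9). The virtual corner opposite D is at (-62.8, 25.9). The tangent condition forces GR to be normal to FR and tangency of A1 to HT means the radius GH is perpendicular to HT, with radius 7.1, so the center G sits 7.1 in from both sides at G = (-55.7, 18.8). That places the tangent points at R = (-62.8, 18.8) on FR and H = (-55.7, 25.9) on HT. Then |DR| = |R − D| = 65.6.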